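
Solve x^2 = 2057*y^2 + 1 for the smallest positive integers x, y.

First expand sqrt(2057) as a continued fraction. With x_i = (sqrt(2057) + m_i)/d_i and (m_0, d_0) = (0, 1): a_0 = floor(sqrt(2057)) = 45, since 45^2 = 2025 <= 2057 < 2116 = 46^2.
Iterate m_{i+1} = d_i*a_i - m_i, d_{i+1} = (2057 - m_{i+1}^2)/d_i, a_{i+1} = floor((a_0 + m_{i+1})/d_{i+1}):
  m_1 = 1*45 - 0 = 45, d_1 = (2057 - 45^2)/1 = 32/1 = 32, a_1 = floor((45 + 45)/32) = 2.
  m_2 = 32*2 - 45 = 19, d_2 = (2057 - 19^2)/32 = 1696/32 = 53, a_2 = floor((45 + 19)/53) = 1.
  m_3 = 53*1 - 19 = 34, d_3 = (2057 - 34^2)/53 = 901/53 = 17, a_3 = floor((45 + 34)/17) = 4.
  m_4 = 17*4 - 34 = 34, d_4 = (2057 - 34^2)/17 = 901/17 = 53, a_4 = floor((45 + 34)/53) = 1.
  m_5 = 53*1 - 34 = 19, d_5 = (2057 - 19^2)/53 = 1696/53 = 32, a_5 = floor((45 + 19)/32) = 2.
  m_6 = 32*2 - 19 = 45, d_6 = (2057 - 45^2)/32 = 32/32 = 1, a_6 = floor((45 + 45)/1) = 90.
  m_7 = 1*90 - 45 = 45, d_7 = (2057 - 45^2)/1 = 32/1 = 32: (m_7, d_7) = (m_1, d_1) = (45, 32), so from here the quotients repeat a_1, ..., a_6; the period length is 6.
So sqrt(2057) = [45; (2, 1, 4, 1, 2, 90)] with period length k = 6.
k is even, so the fundamental solution of x^2 - 2057y^2 = 1 is (p_{k-1}, q_{k-1}) = (p_5, q_5); compute convergents through index 5.
Convergents (p_i = a_i*p_{i-1} + p_{i-2}, q_i = a_i*q_{i-1} + q_{i-2} with p_{-2}=0, p_{-1}=1, q_{-2}=1, q_{-1}=0):
  i=0: a_0=45, p_0 = 45*1 + 0 = 45, q_0 = 45*0 + 1 = 1.
  i=1: a_1=2, p_1 = 2*45 + 1 = 91, q_1 = 2*1 + 0 = 2.
  i=2: a_2=1, p_2 = 1*91 + 45 = 136, q_2 = 1*2 + 1 = 3.
  i=3: a_3=4, p_3 = 4*136 + 91 = 635, q_3 = 4*3 + 2 = 14.
  i=4: a_4=1, p_4 = 1*635 + 136 = 771, q_4 = 1*14 + 3 = 17.
  i=5: a_5=2, p_5 = 2*771 + 635 = 2177, q_5 = 2*17 + 14 = 48.
Check: 2177^2 - 2057*48^2 = 4739329 - 4739328 = 1, so (x, y) = (2177, 48) solves the equation, and by the theorem it is the least positive solution.

(x, y) = (2177, 48)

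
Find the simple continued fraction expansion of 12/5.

Run the Euclidean algorithm on 12 and 5; the successive quotients are the partial quotients a_0, a_1, ... (each step inverts the fractional part left over by the previous one):
  12 = 2*5 + 2, so a_0 = 2.
  5 = 2*2 + 1, so a_1 = 2.
  2 = 2*1 + 0, so a_2 = 2.
The remainder reaches 0 after 3 divisions, so the expansion has 3 partial quotients, read off in order.

[2; 2, 2]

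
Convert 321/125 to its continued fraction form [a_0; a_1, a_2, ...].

[2; 1, 1, 3, 5, 1, 2]

Run the Euclidean algorithm on 321 and 125; the successive quotients are the partial quotients a_0, a_1, ... (each step inverts the fractional part left over by the previous one):
  321 = 2*125 + 71, so a_0 = 2.
  125 = 1*71 + 54, so a_1 = 1.
  71 = 1*54 + 17, so a_2 = 1.
  54 = 3*17 + 3, so a_3 = 3.
  17 = 5*3 + 2, so a_4 = 5.
  3 = 1*2 + 1, so a_5 = 1.
  2 = 2*1 + 0, so a_6 = 2.
The remainder reaches 0 after 7 divisions, so the expansion has 7 partial quotients, read off in order.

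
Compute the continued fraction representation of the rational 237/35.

[6; 1, 3, 2, 1, 2]

Run the Euclidean algorithm on 237 and 35; the successive quotients are the partial quotients a_0, a_1, ... (each step inverts the fractional part left over by the previous one):
  237 = 6*35 + 27, so a_0 = 6.
  35 = 1*27 + 8, so a_1 = 1.
  27 = 3*8 + 3, so a_2 = 3.
  8 = 2*3 + 2, so a_3 = 2.
  3 = 1*2 + 1, so a_4 = 1.
  2 = 2*1 + 0, so a_5 = 2.
The remainder reaches 0 after 6 divisions, so the expansion has 6 partial quotients, read off in order.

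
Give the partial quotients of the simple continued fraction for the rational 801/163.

[4; 1, 10, 1, 1, 1, 4]

Run the Euclidean algorithm on 801 and 163; the successive quotients are the partial quotients a_0, a_1, ... (each step inverts the fractional part left over by the previous one):
  801 = 4*163 + 149, so a_0 = 4.
  163 = 1*149 + 14, so a_1 = 1.
  149 = 10*14 + 9, so a_2 = 10.
  14 = 1*9 + 5, so a_3 = 1.
  9 = 1*5 + 4, so a_4 = 1.
  5 = 1*4 + 1, so a_5 = 1.
  4 = 4*1 + 0, so a_6 = 4.
The remainder reaches 0 after 7 divisions, so the expansion has 7 partial quotients, read off in order.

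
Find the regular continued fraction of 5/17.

Run the Euclidean algorithm on 5 and 17; the successive quotients are the partial quotients a_0, a_1, ... (each step inverts the fractional part left over by the previous one):
  5 = 0*17 + 5, so a_0 = 0.
  17 = 3*5 + 2, so a_1 = 3.
  5 = 2*2 + 1, so a_2 = 2.
  2 = 2*1 + 0, so a_3 = 2.
The remainder reaches 0 after 4 divisions, so the expansion has 4 partial quotients, read off in order.

[0; 3, 2, 2]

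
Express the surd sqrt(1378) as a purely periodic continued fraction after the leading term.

[37; (8, 4, 4, 8, 74)]

Write x_i = (sqrt(1378) + m_i)/d_i with (m_0, d_0) = (0, 1). a_0 = floor(sqrt(1378)) = 37, since 37^2 = 1369 <= 1378 < 1444 = 38^2.
Iterate m_{i+1} = d_i*a_i - m_i, d_{i+1} = (1378 - m_{i+1}^2)/d_i, a_{i+1} = floor((a_0 + m_{i+1})/d_{i+1}):
  m_1 = 1*37 - 0 = 37, d_1 = (1378 - 37^2)/1 = 9/1 = 9, a_1 = floor((37 + 37)/9) = 8.
  m_2 = 9*8 - 37 = 35, d_2 = (1378 - 35^2)/9 = 153/9 = 17, a_2 = floor((37 + 35)/17) = 4.
  m_3 = 17*4 - 35 = 33, d_3 = (1378 - 33^2)/17 = 289/17 = 17, a_3 = floor((37 + 33)/17) = 4.
  m_4 = 17*4 - 33 = 35, d_4 = (1378 - 35^2)/17 = 153/17 = 9, a_4 = floor((37 + 35)/9) = 8.
  m_5 = 9*8 - 35 = 37, d_5 = (1378 - 37^2)/9 = 9/9 = 1, a_5 = floor((37 + 37)/1) = 74.
  m_6 = 1*74 - 37 = 37, d_6 = (1378 - 37^2)/1 = 9/1 = 9: (m_6, d_6) = (m_1, d_1) = (37, 9), so from here the quotients repeat a_1, ..., a_5; the period length is 5.
Hence the expansion of sqrt(1378) is a_0 = 37 followed by the repeating block 8, 4, 4, 8, 74 (period 5).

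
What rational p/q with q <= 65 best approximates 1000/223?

287/64

Expand x = 1000/223 as a continued fraction with the Euclidean algorithm:
  1000 = 4*223 + 108, so a_0 = 4.
  223 = 2*108 + 7, so a_1 = 2.
  108 = 15*7 + 3, so a_2 = 15.
  7 = 2*3 + 1, so a_3 = 2.
  3 = 3*1 + 0, so a_4 = 3.
so x = [4; 2, 15, 2, 3].
Convergents (p_i = a_i*p_{i-1} + p_{i-2}, q_i = a_i*q_{i-1} + q_{i-2} with p_{-2}=0, p_{-1}=1, q_{-2}=1, q_{-1}=0), until the denominator exceeds 65:
  i=0: a_0=4, p_0 = 4*1 + 0 = 4, q_0 = 4*0 + 1 = 1.
  i=1: a_1=2, p_1 = 2*4 + 1 = 9, q_1 = 2*1 + 0 = 2.
  i=2: a_2=15, p_2 = 15*9 + 4 = 139, q_2 = 15*2 + 1 = 31.
  i=3: a_3=2, p_3 = 2*139 + 9 = 287, q_3 = 2*31 + 2 = 64.
  i=4: a_4=3, p_4 = 3*287 + 139 = 1000, q_4 = 3*64 + 31 = 223.
q_4 = 223 > 65, so the last convergent with denominator <= 65 is p_3/q_3 = 287/64.
The closest fraction with denominator <= 65 is either p_3/q_3 or the intermediate fraction (k*p_3 + p_2)/(k*q_3 + q_2) with the largest k >= 1 whose denominator stays <= 65; these approach x as k grows, and every other convergent or intermediate fraction in range is farther away.
Largest k: floor((65 - q_2)/q_3) = floor((65 - 31)/64) = 0.
Since k = 0, no intermediate fraction beyond p_3/q_3 has denominator <= 65, so the convergent 287/64 is the closest (its error is |1000*64 - 287*223|/(223*64) = 1/14272).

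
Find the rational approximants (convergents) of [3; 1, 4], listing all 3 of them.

3/1, 4/1, 19/5

Using the convergent recurrence p_i = a_i*p_{i-1} + p_{i-2}, q_i = a_i*q_{i-1} + q_{i-2} with p_{-2}=0, p_{-1}=1, q_{-2}=1, q_{-1}=0:
  i=0: a_0=3, p_0 = 3*1 + 0 = 3, q_0 = 3*0 + 1 = 1.
  i=1: a_1=1, p_1 = 1*3 + 1 = 4, q_1 = 1*1 + 0 = 1.
  i=2: a_2=4, p_2 = 4*4 + 3 = 19, q_2 = 4*1 + 1 = 5.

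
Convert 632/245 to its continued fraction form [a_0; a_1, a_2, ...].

[2; 1, 1, 2, 1, 1, 1, 3, 1, 2]

Run the Euclidean algorithm on 632 and 245; the successive quotients are the partial quotients a_0, a_1, ... (each step inverts the fractional part left over by the previous one):
  632 = 2*245 + 142, so a_0 = 2.
  245 = 1*142 + 103, so a_1 = 1.
  142 = 1*103 + 39, so a_2 = 1.
  103 = 2*39 + 25, so a_3 = 2.
  39 = 1*25 + 14, so a_4 = 1.
  25 = 1*14 + 11, so a_5 = 1.
  14 = 1*11 + 3, so a_6 = 1.
  11 = 3*3 + 2, so a_7 = 3.
  3 = 1*2 + 1, so a_8 = 1.
  2 = 2*1 + 0, so a_9 = 2.
The remainder reaches 0 after 10 divisions, so the expansion has 10 partial quotients, read off in order.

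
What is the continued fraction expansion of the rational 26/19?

Run the Euclidean algorithm on 26 and 19; the successive quotients are the partial quotients a_0, a_1, ... (each step inverts the fractional part left over by the previous one):
  26 = 1*19 + 7, so a_0 = 1.
  19 = 2*7 + 5, so a_1 = 2.
  7 = 1*5 + 2, so a_2 = 1.
  5 = 2*2 + 1, so a_3 = 2.
  2 = 2*1 + 0, so a_4 = 2.
The remainder reaches 0 after 5 divisions, so the expansion has 5 partial quotients, read off in order.

[1; 2, 1, 2, 2]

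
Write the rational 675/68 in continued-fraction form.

[9; 1, 12, 1, 1, 2]

Run the Euclidean algorithm on 675 and 68; the successive quotients are the partial quotients a_0, a_1, ... (each step inverts the fractional part left over by the previous one):
  675 = 9*68 + 63, so a_0 = 9.
  68 = 1*63 + 5, so a_1 = 1.
  63 = 12*5 + 3, so a_2 = 12.
  5 = 1*3 + 2, so a_3 = 1.
  3 = 1*2 + 1, so a_4 = 1.
  2 = 2*1 + 0, so a_5 = 2.
The remainder reaches 0 after 6 divisions, so the expansion has 6 partial quotients, read off in order.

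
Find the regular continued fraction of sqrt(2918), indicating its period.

Write x_i = (sqrt(2918) + m_i)/d_i with (m_0, d_0) = (0, 1). a_0 = floor(sqrt(2918)) = 54, since 54^2 = 2916 <= 2918 < 3025 = 55^2.
Iterate m_{i+1} = d_i*a_i - m_i, d_{i+1} = (2918 - m_{i+1}^2)/d_i, a_{i+1} = floor((a_0 + m_{i+1})/d_{i+1}):
  m_1 = 1*54 - 0 = 54, d_1 = (2918 - 54^2)/1 = 2/1 = 2, a_1 = floor((54 + 54)/2) = 54.
  m_2 = 2*54 - 54 = 54, d_2 = (2918 - 54^2)/2 = 2/2 = 1, a_2 = floor((54 + 54)/1) = 108.
  m_3 = 1*108 - 54 = 54, d_3 = (2918 - 54^2)/1 = 2/1 = 2: (m_3, d_3) = (m_1, d_1) = (54, 2), so from here the quotients repeat a_1, a_2; the period length is 2.
Hence the expansion of sqrt(2918) is a_0 = 54 followed by the repeating block 54, 108 (period 2).

[54; (54, 108)]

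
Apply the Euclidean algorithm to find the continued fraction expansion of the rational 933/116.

Run the Euclidean algorithm on 933 and 116; the successive quotients are the partial quotients a_0, a_1, ... (each step inverts the fractional part left over by the previous one):
  933 = 8*116 + 5, so a_0 = 8.
  116 = 23*5 + 1, so a_1 = 23.
  5 = 5*1 + 0, so a_2 = 5.
The remainder reaches 0 after 3 divisions, so the expansion has 3 partial quotients, read off in order.

[8; 23, 5]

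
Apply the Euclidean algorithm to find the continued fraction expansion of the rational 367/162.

[2; 3, 1, 3, 3, 3]

Run the Euclidean algorithm on 367 and 162; the successive quotients are the partial quotients a_0, a_1, ... (each step inverts the fractional part left over by the previous one):
  367 = 2*162 + 43, so a_0 = 2.
  162 = 3*43 + 33, so a_1 = 3.
  43 = 1*33 + 10, so a_2 = 1.
  33 = 3*10 + 3, so a_3 = 3.
  10 = 3*3 + 1, so a_4 = 3.
  3 = 3*1 + 0, so a_5 = 3.
The remainder reaches 0 after 6 divisions, so the expansion has 6 partial quotients, read off in order.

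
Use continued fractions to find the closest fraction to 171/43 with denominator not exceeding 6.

Expand x = 171/43 as a continued fraction with the Euclidean algorithm:
  171 = 3*43 + 42, so a_0 = 3.
  43 = 1*42 + 1, so a_1 = 1.
  42 = 42*1 + 0, so a_2 = 42.
so x = [3; 1, 42].
Convergents (p_i = a_i*p_{i-1} + p_{i-2}, q_i = a_i*q_{i-1} + q_{i-2} with p_{-2}=0, p_{-1}=1, q_{-2}=1, q_{-1}=0), until the denominator exceeds 6:
  i=0: a_0=3, p_0 = 3*1 + 0 = 3, q_0 = 3*0 + 1 = 1.
  i=1: a_1=1, p_1 = 1*3 + 1 = 4, q_1 = 1*1 + 0 = 1.
  i=2: a_2=42, p_2 = 42*4 + 3 = 171, q_2 = 42*1 + 1 = 43.
q_2 = 43 > 6, so the last convergent with denominator <= 6 is p_1/q_1 = 4/1.
The closest fraction with denominator <= 6 is either p_1/q_1 or the intermediate fraction (k*p_1 + p_0)/(k*q_1 + q_0) with the largest k >= 1 whose denominator stays <= 6; these approach x as k grows, and every other convergent or intermediate fraction in range is farther away.
Largest k: floor((6 - q_0)/q_1) = floor((6 - 1)/1) = 5.
That gives (5*4 + 3)/(5*1 + 1) = 23/6.
Compare the errors: |x - 4/1| = |171*1 - 4*43|/(43*1) = 1/43, and |x - 23/6| = |171*6 - 23*43|/(43*6) = 37/258.
Cross-multiplying, 1*258 = 258 < 1591 = 37*43, so 1/43 is smaller: the convergent 4/1 is closer to x than 23/6.

4/1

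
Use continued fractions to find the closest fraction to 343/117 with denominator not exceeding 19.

Expand x = 343/117 as a continued fraction with the Euclidean algorithm:
  343 = 2*117 + 109, so a_0 = 2.
  117 = 1*109 + 8, so a_1 = 1.
  109 = 13*8 + 5, so a_2 = 13.
  8 = 1*5 + 3, so a_3 = 1.
  5 = 1*3 + 2, so a_4 = 1.
  3 = 1*2 + 1, so a_5 = 1.
  2 = 2*1 + 0, so a_6 = 2.
so x = [2; 1, 13, 1, 1, 1, 2].
Convergents (p_i = a_i*p_{i-1} + p_{i-2}, q_i = a_i*q_{i-1} + q_{i-2} with p_{-2}=0, p_{-1}=1, q_{-2}=1, q_{-1}=0), until the denominator exceeds 19:
  i=0: a_0=2, p_0 = 2*1 + 0 = 2, q_0 = 2*0 + 1 = 1.
  i=1: a_1=1, p_1 = 1*2 + 1 = 3, q_1 = 1*1 + 0 = 1.
  i=2: a_2=13, p_2 = 13*3 + 2 = 41, q_2 = 13*1 + 1 = 14.
  i=3: a_3=1, p_3 = 1*41 + 3 = 44, q_3 = 1*14 + 1 = 15.
  i=4: a_4=1, p_4 = 1*44 + 41 = 85, q_4 = 1*15 + 14 = 29.
q_4 = 29 > 19, so the last convergent with denominator <= 19 is p_3/q_3 = 44/15.
The closest fraction with denominator <= 19 is either p_3/q_3 or the intermediate fraction (k*p_3 + p_2)/(k*q_3 + q_2) with the largest k >= 1 whose denominator stays <= 19; these approach x as k grows, and every other convergent or intermediate fraction in range is farther away.
Largest k: floor((19 - q_2)/q_3) = floor((19 - 14)/15) = 0.
Since k = 0, no intermediate fraction beyond p_3/q_3 has denominator <= 19, so the convergent 44/15 is the closest (its error is |343*15 - 44*117|/(117*15) = 3/1755).

44/15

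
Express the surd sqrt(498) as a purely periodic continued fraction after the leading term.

[22; (3, 6, 22, 6, 3, 44)]

Write x_i = (sqrt(498) + m_i)/d_i with (m_0, d_0) = (0, 1). a_0 = floor(sqrt(498)) = 22, since 22^2 = 484 <= 498 < 529 = 23^2.
Iterate m_{i+1} = d_i*a_i - m_i, d_{i+1} = (498 - m_{i+1}^2)/d_i, a_{i+1} = floor((a_0 + m_{i+1})/d_{i+1}):
  m_1 = 1*22 - 0 = 22, d_1 = (498 - 22^2)/1 = 14/1 = 14, a_1 = floor((22 + 22)/14) = 3.
  m_2 = 14*3 - 22 = 20, d_2 = (498 - 20^2)/14 = 98/14 = 7, a_2 = floor((22 + 20)/7) = 6.
  m_3 = 7*6 - 20 = 22, d_3 = (498 - 22^2)/7 = 14/7 = 2, a_3 = floor((22 + 22)/2) = 22.
  m_4 = 2*22 - 22 = 22, d_4 = (498 - 22^2)/2 = 14/2 = 7, a_4 = floor((22 + 22)/7) = 6.
  m_5 = 7*6 - 22 = 20, d_5 = (498 - 20^2)/7 = 98/7 = 14, a_5 = floor((22 + 20)/14) = 3.
  m_6 = 14*3 - 20 = 22, d_6 = (498 - 22^2)/14 = 14/14 = 1, a_6 = floor((22 + 22)/1) = 44.
  m_7 = 1*44 - 22 = 22, d_7 = (498 - 22^2)/1 = 14/1 = 14: (m_7, d_7) = (m_1, d_1) = (22, 14), so from here the quotients repeat a_1, ..., a_6; the period length is 6.
Hence the expansion of sqrt(498) is a_0 = 22 followed by the repeating block 3, 6, 22, 6, 3, 44 (period 6).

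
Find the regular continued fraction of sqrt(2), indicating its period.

[1; (2)]

Write x_i = (sqrt(2) + m_i)/d_i with (m_0, d_0) = (0, 1). a_0 = floor(sqrt(2)) = 1, since 1^2 = 1 <= 2 < 4 = 2^2.
Iterate m_{i+1} = d_i*a_i - m_i, d_{i+1} = (2 - m_{i+1}^2)/d_i, a_{i+1} = floor((a_0 + m_{i+1})/d_{i+1}):
  m_1 = 1*1 - 0 = 1, d_1 = (2 - 1^2)/1 = 1/1 = 1, a_1 = floor((1 + 1)/1) = 2.
  m_2 = 1*2 - 1 = 1, d_2 = (2 - 1^2)/1 = 1/1 = 1: (m_2, d_2) = (m_1, d_1) = (1, 1), so from here the quotient a_1 repeats; the period length is 1.
Hence the expansion of sqrt(2) is a_0 = 1 followed by the repeating block 2 (period 1).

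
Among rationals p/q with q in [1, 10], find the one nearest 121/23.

Expand x = 121/23 as a continued fraction with the Euclidean algorithm:
  121 = 5*23 + 6, so a_0 = 5.
  23 = 3*6 + 5, so a_1 = 3.
  6 = 1*5 + 1, so a_2 = 1.
  5 = 5*1 + 0, so a_3 = 5.
so x = [5; 3, 1, 5].
Convergents (p_i = a_i*p_{i-1} + p_{i-2}, q_i = a_i*q_{i-1} + q_{i-2} with p_{-2}=0, p_{-1}=1, q_{-2}=1, q_{-1}=0), until the denominator exceeds 10:
  i=0: a_0=5, p_0 = 5*1 + 0 = 5, q_0 = 5*0 + 1 = 1.
  i=1: a_1=3, p_1 = 3*5 + 1 = 16, q_1 = 3*1 + 0 = 3.
  i=2: a_2=1, p_2 = 1*16 + 5 = 21, q_2 = 1*3 + 1 = 4.
  i=3: a_3=5, p_3 = 5*21 + 16 = 121, q_3 = 5*4 + 3 = 23.
q_3 = 23 > 10, so the last convergent with denominator <= 10 is p_2/q_2 = 21/4.
The closest fraction with denominator <= 10 is either p_2/q_2 or the intermediate fraction (k*p_2 + p_1)/(k*q_2 + q_1) with the largest k >= 1 whose denominator stays <= 10; these approach x as k grows, and every other convergent or intermediate fraction in range is farther away.
Largest k: floor((10 - q_1)/q_2) = floor((10 - 3)/4) = 1.
That gives (1*21 + 16)/(1*4 + 3) = 37/7.
Compare the errors: |x - 21/4| = |121*4 - 21*23|/(23*4) = 1/92, and |x - 37/7| = |121*7 - 37*23|/(23*7) = 4/161.
Cross-multiplying, 1*161 = 161 < 368 = 4*92, so 1/92 is smaller: the convergent 21/4 is closer to x than 37/7.

21/4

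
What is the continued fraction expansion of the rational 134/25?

Run the Euclidean algorithm on 134 and 25; the successive quotients are the partial quotients a_0, a_1, ... (each step inverts the fractional part left over by the previous one):
  134 = 5*25 + 9, so a_0 = 5.
  25 = 2*9 + 7, so a_1 = 2.
  9 = 1*7 + 2, so a_2 = 1.
  7 = 3*2 + 1, so a_3 = 3.
  2 = 2*1 + 0, so a_4 = 2.
The remainder reaches 0 after 5 divisions, so the expansion has 5 partial quotients, read off in order.

[5; 2, 1, 3, 2]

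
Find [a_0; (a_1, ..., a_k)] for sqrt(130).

[11; (2, 2, 22)]

Write x_i = (sqrt(130) + m_i)/d_i with (m_0, d_0) = (0, 1). a_0 = floor(sqrt(130)) = 11, since 11^2 = 121 <= 130 < 144 = 12^2.
Iterate m_{i+1} = d_i*a_i - m_i, d_{i+1} = (130 - m_{i+1}^2)/d_i, a_{i+1} = floor((a_0 + m_{i+1})/d_{i+1}):
  m_1 = 1*11 - 0 = 11, d_1 = (130 - 11^2)/1 = 9/1 = 9, a_1 = floor((11 + 11)/9) = 2.
  m_2 = 9*2 - 11 = 7, d_2 = (130 - 7^2)/9 = 81/9 = 9, a_2 = floor((11 + 7)/9) = 2.
  m_3 = 9*2 - 7 = 11, d_3 = (130 - 11^2)/9 = 9/9 = 1, a_3 = floor((11 + 11)/1) = 22.
  m_4 = 1*22 - 11 = 11, d_4 = (130 - 11^2)/1 = 9/1 = 9: (m_4, d_4) = (m_1, d_1) = (11, 9), so from here the quotients repeat a_1, ..., a_3; the period length is 3.
Hence the expansion of sqrt(130) is a_0 = 11 followed by the repeating block 2, 2, 22 (period 3).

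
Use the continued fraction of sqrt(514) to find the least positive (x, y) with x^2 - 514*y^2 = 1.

First expand sqrt(514) as a continued fraction. With x_i = (sqrt(514) + m_i)/d_i and (m_0, d_0) = (0, 1): a_0 = floor(sqrt(514)) = 22, since 22^2 = 484 <= 514 < 529 = 23^2.
Iterate m_{i+1} = d_i*a_i - m_i, d_{i+1} = (514 - m_{i+1}^2)/d_i, a_{i+1} = floor((a_0 + m_{i+1})/d_{i+1}):
  m_1 = 1*22 - 0 = 22, d_1 = (514 - 22^2)/1 = 30/1 = 30, a_1 = floor((22 + 22)/30) = 1.
  m_2 = 30*1 - 22 = 8, d_2 = (514 - 8^2)/30 = 450/30 = 15, a_2 = floor((22 + 8)/15) = 2.
  m_3 = 15*2 - 8 = 22, d_3 = (514 - 22^2)/15 = 30/15 = 2, a_3 = floor((22 + 22)/2) = 22.
  m_4 = 2*22 - 22 = 22, d_4 = (514 - 22^2)/2 = 30/2 = 15, a_4 = floor((22 + 22)/15) = 2.
  m_5 = 15*2 - 22 = 8, d_5 = (514 - 8^2)/15 = 450/15 = 30, a_5 = floor((22 + 8)/30) = 1.
  m_6 = 30*1 - 8 = 22, d_6 = (514 - 22^2)/30 = 30/30 = 1, a_6 = floor((22 + 22)/1) = 44.
  m_7 = 1*44 - 22 = 22, d_7 = (514 - 22^2)/1 = 30/1 = 30: (m_7, d_7) = (m_1, d_1) = (22, 30), so from here the quotients repeat a_1, ..., a_6; the period length is 6.
So sqrt(514) = [22; (1, 2, 22, 2, 1, 44)] with period length k = 6.
k is even, so the fundamental solution of x^2 - 514y^2 = 1 is (p_{k-1}, q_{k-1}) = (p_5, q_5); compute convergents through index 5.
Convergents (p_i = a_i*p_{i-1} + p_{i-2}, q_i = a_i*q_{i-1} + q_{i-2} with p_{-2}=0, p_{-1}=1, q_{-2}=1, q_{-1}=0):
  i=0: a_0=22, p_0 = 22*1 + 0 = 22, q_0 = 22*0 + 1 = 1.
  i=1: a_1=1, p_1 = 1*22 + 1 = 23, q_1 = 1*1 + 0 = 1.
  i=2: a_2=2, p_2 = 2*23 + 22 = 68, q_2 = 2*1 + 1 = 3.
  i=3: a_3=22, p_3 = 22*68 + 23 = 1519, q_3 = 22*3 + 1 = 67.
  i=4: a_4=2, p_4 = 2*1519 + 68 = 3106, q_4 = 2*67 + 3 = 137.
  i=5: a_5=1, p_5 = 1*3106 + 1519 = 4625, q_5 = 1*137 + 67 = 204.
Check: 4625^2 - 514*204^2 = 21390625 - 21390624 = 1, so (x, y) = (4625, 204) solves the equation, and by the theorem it is the least positive solution.

(x, y) = (4625, 204)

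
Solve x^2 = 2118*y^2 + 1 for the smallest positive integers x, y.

(x, y) = (2117, 46)

First expand sqrt(2118) as a continued fraction. With x_i = (sqrt(2118) + m_i)/d_i and (m_0, d_0) = (0, 1): a_0 = floor(sqrt(2118)) = 46, since 46^2 = 2116 <= 2118 < 2209 = 47^2.
Iterate m_{i+1} = d_i*a_i - m_i, d_{i+1} = (2118 - m_{i+1}^2)/d_i, a_{i+1} = floor((a_0 + m_{i+1})/d_{i+1}):
  m_1 = 1*46 - 0 = 46, d_1 = (2118 - 46^2)/1 = 2/1 = 2, a_1 = floor((46 + 46)/2) = 46.
  m_2 = 2*46 - 46 = 46, d_2 = (2118 - 46^2)/2 = 2/2 = 1, a_2 = floor((46 + 46)/1) = 92.
  m_3 = 1*92 - 46 = 46, d_3 = (2118 - 46^2)/1 = 2/1 = 2: (m_3, d_3) = (m_1, d_1) = (46, 2), so from here the quotients repeat a_1, a_2; the period length is 2.
So sqrt(2118) = [46; (46, 92)] with period length k = 2.
k is even, so the fundamental solution of x^2 - 2118y^2 = 1 is (p_{k-1}, q_{k-1}) = (p_1, q_1); compute convergents through index 1.
Convergents (p_i = a_i*p_{i-1} + p_{i-2}, q_i = a_i*q_{i-1} + q_{i-2} with p_{-2}=0, p_{-1}=1, q_{-2}=1, q_{-1}=0):
  i=0: a_0=46, p_0 = 46*1 + 0 = 46, q_0 = 46*0 + 1 = 1.
  i=1: a_1=46, p_1 = 46*46 + 1 = 2117, q_1 = 46*1 + 0 = 46.
Check: 2117^2 - 2118*46^2 = 4481689 - 4481688 = 1, so (x, y) = (2117, 46) solves the equation, and by the theorem it is the least positive solution.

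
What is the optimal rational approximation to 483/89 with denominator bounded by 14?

38/7

Expand x = 483/89 as a continued fraction with the Euclidean algorithm:
  483 = 5*89 + 38, so a_0 = 5.
  89 = 2*38 + 13, so a_1 = 2.
  38 = 2*13 + 12, so a_2 = 2.
  13 = 1*12 + 1, so a_3 = 1.
  12 = 12*1 + 0, so a_4 = 12.
so x = [5; 2, 2, 1, 12].
Convergents (p_i = a_i*p_{i-1} + p_{i-2}, q_i = a_i*q_{i-1} + q_{i-2} with p_{-2}=0, p_{-1}=1, q_{-2}=1, q_{-1}=0), until the denominator exceeds 14:
  i=0: a_0=5, p_0 = 5*1 + 0 = 5, q_0 = 5*0 + 1 = 1.
  i=1: a_1=2, p_1 = 2*5 + 1 = 11, q_1 = 2*1 + 0 = 2.
  i=2: a_2=2, p_2 = 2*11 + 5 = 27, q_2 = 2*2 + 1 = 5.
  i=3: a_3=1, p_3 = 1*27 + 11 = 38, q_3 = 1*5 + 2 = 7.
  i=4: a_4=12, p_4 = 12*38 + 27 = 483, q_4 = 12*7 + 5 = 89.
q_4 = 89 > 14, so the last convergent with denominator <= 14 is p_3/q_3 = 38/7.
The closest fraction with denominator <= 14 is either p_3/q_3 or the intermediate fraction (k*p_3 + p_2)/(k*q_3 + q_2) with the largest k >= 1 whose denominator stays <= 14; these approach x as k grows, and every other convergent or intermediate fraction in range is farther away.
Largest k: floor((14 - q_2)/q_3) = floor((14 - 5)/7) = 1.
That gives (1*38 + 27)/(1*7 + 5) = 65/12.
Compare the errors: |x - 38/7| = |483*7 - 38*89|/(89*7) = 1/623, and |x - 65/12| = |483*12 - 65*89|/(89*12) = 11/1068.
Cross-multiplying, 1*1068 = 1068 < 6853 = 11*623, so 1/623 is smaller: the convergent 38/7 is closer to x than 65/12.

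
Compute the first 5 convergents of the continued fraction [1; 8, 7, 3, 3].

1/1, 9/8, 64/57, 201/179, 667/594

Using the convergent recurrence p_i = a_i*p_{i-1} + p_{i-2}, q_i = a_i*q_{i-1} + q_{i-2} with p_{-2}=0, p_{-1}=1, q_{-2}=1, q_{-1}=0:
  i=0: a_0=1, p_0 = 1*1 + 0 = 1, q_0 = 1*0 + 1 = 1.
  i=1: a_1=8, p_1 = 8*1 + 1 = 9, q_1 = 8*1 + 0 = 8.
  i=2: a_2=7, p_2 = 7*9 + 1 = 64, q_2 = 7*8 + 1 = 57.
  i=3: a_3=3, p_3 = 3*64 + 9 = 201, q_3 = 3*57 + 8 = 179.
  i=4: a_4=3, p_4 = 3*201 + 64 = 667, q_4 = 3*179 + 57 = 594.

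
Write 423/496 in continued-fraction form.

Run the Euclidean algorithm on 423 and 496; the successive quotients are the partial quotients a_0, a_1, ... (each step inverts the fractional part left over by the previous one):
  423 = 0*496 + 423, so a_0 = 0.
  496 = 1*423 + 73, so a_1 = 1.
  423 = 5*73 + 58, so a_2 = 5.
  73 = 1*58 + 15, so a_3 = 1.
  58 = 3*15 + 13, so a_4 = 3.
  15 = 1*13 + 2, so a_5 = 1.
  13 = 6*2 + 1, so a_6 = 6.
  2 = 2*1 + 0, so a_7 = 2.
The remainder reaches 0 after 8 divisions, so the expansion has 8 partial quotients, read off in order.

[0; 1, 5, 1, 3, 1, 6, 2]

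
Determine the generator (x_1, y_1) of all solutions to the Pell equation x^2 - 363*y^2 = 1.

First expand sqrt(363) as a continued fraction. With x_i = (sqrt(363) + m_i)/d_i and (m_0, d_0) = (0, 1): a_0 = floor(sqrt(363)) = 19, since 19^2 = 361 <= 363 < 400 = 20^2.
Iterate m_{i+1} = d_i*a_i - m_i, d_{i+1} = (363 - m_{i+1}^2)/d_i, a_{i+1} = floor((a_0 + m_{i+1})/d_{i+1}):
  m_1 = 1*19 - 0 = 19, d_1 = (363 - 19^2)/1 = 2/1 = 2, a_1 = floor((19 + 19)/2) = 19.
  m_2 = 2*19 - 19 = 19, d_2 = (363 - 19^2)/2 = 2/2 = 1, a_2 = floor((19 + 19)/1) = 38.
  m_3 = 1*38 - 19 = 19, d_3 = (363 - 19^2)/1 = 2/1 = 2: (m_3, d_3) = (m_1, d_1) = (19, 2), so from here the quotients repeat a_1, a_2; the period length is 2.
So sqrt(363) = [19; (19, 38)] with period length k = 2.
k is even, so the fundamental solution of x^2 - 363y^2 = 1 is (p_{k-1}, q_{k-1}) = (p_1, q_1); compute convergents through index 1.
Convergents (p_i = a_i*p_{i-1} + p_{i-2}, q_i = a_i*q_{i-1} + q_{i-2} with p_{-2}=0, p_{-1}=1, q_{-2}=1, q_{-1}=0):
  i=0: a_0=19, p_0 = 19*1 + 0 = 19, q_0 = 19*0 + 1 = 1.
  i=1: a_1=19, p_1 = 19*19 + 1 = 362, q_1 = 19*1 + 0 = 19.
Check: 362^2 - 363*19^2 = 131044 - 131043 = 1, so (x, y) = (362, 19) solves the equation, and by the theorem it is the least positive solution.

(x, y) = (362, 19)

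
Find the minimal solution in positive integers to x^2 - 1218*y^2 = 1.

(x, y) = (349, 10)

First expand sqrt(1218) as a continued fraction. With x_i = (sqrt(1218) + m_i)/d_i and (m_0, d_0) = (0, 1): a_0 = floor(sqrt(1218)) = 34, since 34^2 = 1156 <= 1218 < 1225 = 35^2.
Iterate m_{i+1} = d_i*a_i - m_i, d_{i+1} = (1218 - m_{i+1}^2)/d_i, a_{i+1} = floor((a_0 + m_{i+1})/d_{i+1}):
  m_1 = 1*34 - 0 = 34, d_1 = (1218 - 34^2)/1 = 62/1 = 62, a_1 = floor((34 + 34)/62) = 1.
  m_2 = 62*1 - 34 = 28, d_2 = (1218 - 28^2)/62 = 434/62 = 7, a_2 = floor((34 + 28)/7) = 8.
  m_3 = 7*8 - 28 = 28, d_3 = (1218 - 28^2)/7 = 434/7 = 62, a_3 = floor((34 + 28)/62) = 1.
  m_4 = 62*1 - 28 = 34, d_4 = (1218 - 34^2)/62 = 62/62 = 1, a_4 = floor((34 + 34)/1) = 68.
  m_5 = 1*68 - 34 = 34, d_5 = (1218 - 34^2)/1 = 62/1 = 62: (m_5, d_5) = (m_1, d_1) = (34, 62), so from here the quotients repeat a_1, ..., a_4; the period length is 4.
So sqrt(1218) = [34; (1, 8, 1, 68)] with period length k = 4.
k is even, so the fundamental solution of x^2 - 1218y^2 = 1 is (p_{k-1}, q_{k-1}) = (p_3, q_3); compute convergents through index 3.
Convergents (p_i = a_i*p_{i-1} + p_{i-2}, q_i = a_i*q_{i-1} + q_{i-2} with p_{-2}=0, p_{-1}=1, q_{-2}=1, q_{-1}=0):
  i=0: a_0=34, p_0 = 34*1 + 0 = 34, q_0 = 34*0 + 1 = 1.
  i=1: a_1=1, p_1 = 1*34 + 1 = 35, q_1 = 1*1 + 0 = 1.
  i=2: a_2=8, p_2 = 8*35 + 34 = 314, q_2 = 8*1 + 1 = 9.
  i=3: a_3=1, p_3 = 1*314 + 35 = 349, q_3 = 1*9 + 1 = 10.
Check: 349^2 - 1218*10^2 = 121801 - 121800 = 1, so (x, y) = (349, 10) solves the equation, and by the theorem it is the least positive solution.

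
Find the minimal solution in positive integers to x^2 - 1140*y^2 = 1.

First expand sqrt(1140) as a continued fraction. With x_i = (sqrt(1140) + m_i)/d_i and (m_0, d_0) = (0, 1): a_0 = floor(sqrt(1140)) = 33, since 33^2 = 1089 <= 1140 < 1156 = 34^2.
Iterate m_{i+1} = d_i*a_i - m_i, d_{i+1} = (1140 - m_{i+1}^2)/d_i, a_{i+1} = floor((a_0 + m_{i+1})/d_{i+1}):
  m_1 = 1*33 - 0 = 33, d_1 = (1140 - 33^2)/1 = 51/1 = 51, a_1 = floor((33 + 33)/51) = 1.
  m_2 = 51*1 - 33 = 18, d_2 = (1140 - 18^2)/51 = 816/51 = 16, a_2 = floor((33 + 18)/16) = 3.
  m_3 = 16*3 - 18 = 30, d_3 = (1140 - 30^2)/16 = 240/16 = 15, a_3 = floor((33 + 30)/15) = 4.
  m_4 = 15*4 - 30 = 30, d_4 = (1140 - 30^2)/15 = 240/15 = 16, a_4 = floor((33 + 30)/16) = 3.
  m_5 = 16*3 - 30 = 18, d_5 = (1140 - 18^2)/16 = 816/16 = 51, a_5 = floor((33 + 18)/51) = 1.
  m_6 = 51*1 - 18 = 33, d_6 = (1140 - 33^2)/51 = 51/51 = 1, a_6 = floor((33 + 33)/1) = 66.
  m_7 = 1*66 - 33 = 33, d_7 = (1140 - 33^2)/1 = 51/1 = 51: (m_7, d_7) = (m_1, d_1) = (33, 51), so from here the quotients repeat a_1, ..., a_6; the period length is 6.
So sqrt(1140) = [33; (1, 3, 4, 3, 1, 66)] with period length k = 6.
k is even, so the fundamental solution of x^2 - 1140y^2 = 1 is (p_{k-1}, q_{k-1}) = (p_5, q_5); compute convergents through index 5.
Convergents (p_i = a_i*p_{i-1} + p_{i-2}, q_i = a_i*q_{i-1} + q_{i-2} with p_{-2}=0, p_{-1}=1, q_{-2}=1, q_{-1}=0):
  i=0: a_0=33, p_0 = 33*1 + 0 = 33, q_0 = 33*0 + 1 = 1.
  i=1: a_1=1, p_1 = 1*33 + 1 = 34, q_1 = 1*1 + 0 = 1.
  i=2: a_2=3, p_2 = 3*34 + 33 = 135, q_2 = 3*1 + 1 = 4.
  i=3: a_3=4, p_3 = 4*135 + 34 = 574, q_3 = 4*4 + 1 = 17.
  i=4: a_4=3, p_4 = 3*574 + 135 = 1857, q_4 = 3*17 + 4 = 55.
  i=5: a_5=1, p_5 = 1*1857 + 574 = 2431, q_5 = 1*55 + 17 = 72.
Check: 2431^2 - 1140*72^2 = 5909761 - 5909760 = 1, so (x, y) = (2431, 72) solves the equation, and by the theorem it is the least positive solution.

(x, y) = (2431, 72)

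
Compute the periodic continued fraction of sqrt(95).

Write x_i = (sqrt(95) + m_i)/d_i with (m_0, d_0) = (0, 1). a_0 = floor(sqrt(95)) = 9, since 9^2 = 81 <= 95 < 100 = 10^2.
Iterate m_{i+1} = d_i*a_i - m_i, d_{i+1} = (95 - m_{i+1}^2)/d_i, a_{i+1} = floor((a_0 + m_{i+1})/d_{i+1}):
  m_1 = 1*9 - 0 = 9, d_1 = (95 - 9^2)/1 = 14/1 = 14, a_1 = floor((9 + 9)/14) = 1.
  m_2 = 14*1 - 9 = 5, d_2 = (95 - 5^2)/14 = 70/14 = 5, a_2 = floor((9 + 5)/5) = 2.
  m_3 = 5*2 - 5 = 5, d_3 = (95 - 5^2)/5 = 70/5 = 14, a_3 = floor((9 + 5)/14) = 1.
  m_4 = 14*1 - 5 = 9, d_4 = (95 - 9^2)/14 = 14/14 = 1, a_4 = floor((9 + 9)/1) = 18.
  m_5 = 1*18 - 9 = 9, d_5 = (95 - 9^2)/1 = 14/1 = 14: (m_5, d_5) = (m_1, d_1) = (9, 14), so from here the quotients repeat a_1, ..., a_4; the period length is 4.
Hence the expansion of sqrt(95) is a_0 = 9 followed by the repeating block 1, 2, 1, 18 (period 4).

[9; (1, 2, 1, 18)]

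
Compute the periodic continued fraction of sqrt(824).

[28; (1, 2, 2, 1, 1, 6, 1, 1, 2, 2, 1, 56)]

Write x_i = (sqrt(824) + m_i)/d_i with (m_0, d_0) = (0, 1). a_0 = floor(sqrt(824)) = 28, since 28^2 = 784 <= 824 < 841 = 29^2.
Iterate m_{i+1} = d_i*a_i - m_i, d_{i+1} = (824 - m_{i+1}^2)/d_i, a_{i+1} = floor((a_0 + m_{i+1})/d_{i+1}):
  m_1 = 1*28 - 0 = 28, d_1 = (824 - 28^2)/1 = 40/1 = 40, a_1 = floor((28 + 28)/40) = 1.
  m_2 = 40*1 - 28 = 12, d_2 = (824 - 12^2)/40 = 680/40 = 17, a_2 = floor((28 + 12)/17) = 2.
  m_3 = 17*2 - 12 = 22, d_3 = (824 - 22^2)/17 = 340/17 = 20, a_3 = floor((28 + 22)/20) = 2.
  m_4 = 20*2 - 22 = 18, d_4 = (824 - 18^2)/20 = 500/20 = 25, a_4 = floor((28 + 18)/25) = 1.
  m_5 = 25*1 - 18 = 7, d_5 = (824 - 7^2)/25 = 775/25 = 31, a_5 = floor((28 + 7)/31) = 1.
  m_6 = 31*1 - 7 = 24, d_6 = (824 - 24^2)/31 = 248/31 = 8, a_6 = floor((28 + 24)/8) = 6.
  m_7 = 8*6 - 24 = 24, d_7 = (824 - 24^2)/8 = 248/8 = 31, a_7 = floor((28 + 24)/31) = 1.
  m_8 = 31*1 - 24 = 7, d_8 = (824 - 7^2)/31 = 775/31 = 25, a_8 = floor((28 + 7)/25) = 1.
  m_9 = 25*1 - 7 = 18, d_9 = (824 - 18^2)/25 = 500/25 = 20, a_9 = floor((28 + 18)/20) = 2.
  m_10 = 20*2 - 18 = 22, d_10 = (824 - 22^2)/20 = 340/20 = 17, a_10 = floor((28 + 22)/17) = 2.
  m_11 = 17*2 - 22 = 12, d_11 = (824 - 12^2)/17 = 680/17 = 40, a_11 = floor((28 + 12)/40) = 1.
  m_12 = 40*1 - 12 = 28, d_12 = (824 - 28^2)/40 = 40/40 = 1, a_12 = floor((28 + 28)/1) = 56.
  m_13 = 1*56 - 28 = 28, d_13 = (824 - 28^2)/1 = 40/1 = 40: (m_13, d_13) = (m_1, d_1) = (28, 40), so from here the quotients repeat a_1, ..., a_12; the period length is 12.
Hence the expansion of sqrt(824) is a_0 = 28 followed by the repeating block 1, 2, 2, 1, 1, 6, 1, 1, 2, 2, 1, 56 (period 12).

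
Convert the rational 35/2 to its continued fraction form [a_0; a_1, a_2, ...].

[17; 2]

Run the Euclidean algorithm on 35 and 2; the successive quotients are the partial quotients a_0, a_1, ... (each step inverts the fractional part left over by the previous one):
  35 = 17*2 + 1, so a_0 = 17.
  2 = 2*1 + 0, so a_1 = 2.
The remainder reaches 0 after 2 divisions, so the expansion has 2 partial quotients, read off in order.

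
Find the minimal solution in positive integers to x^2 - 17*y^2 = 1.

(x, y) = (33, 8)

First expand sqrt(17) as a continued fraction. With x_i = (sqrt(17) + m_i)/d_i and (m_0, d_0) = (0, 1): a_0 = floor(sqrt(17)) = 4, since 4^2 = 16 <= 17 < 25 = 5^2.
Iterate m_{i+1} = d_i*a_i - m_i, d_{i+1} = (17 - m_{i+1}^2)/d_i, a_{i+1} = floor((a_0 + m_{i+1})/d_{i+1}):
  m_1 = 1*4 - 0 = 4, d_1 = (17 - 4^2)/1 = 1/1 = 1, a_1 = floor((4 + 4)/1) = 8.
  m_2 = 1*8 - 4 = 4, d_2 = (17 - 4^2)/1 = 1/1 = 1: (m_2, d_2) = (m_1, d_1) = (4, 1), so from here the quotient a_1 repeats; the period length is 1.
So sqrt(17) = [4; (8)] with period length k = 1.
k is odd, so (p_{k-1}, q_{k-1}) only solves x^2 - 17y^2 = -1 and the fundamental solution of x^2 - 17y^2 = 1 is (p_{2k-1}, q_{2k-1}) = (p_1, q_1); compute convergents through index 1, running through the period twice.
Convergents (p_i = a_i*p_{i-1} + p_{i-2}, q_i = a_i*q_{i-1} + q_{i-2} with p_{-2}=0, p_{-1}=1, q_{-2}=1, q_{-1}=0):
  i=0: a_0=4, p_0 = 4*1 + 0 = 4, q_0 = 4*0 + 1 = 1.
  i=1: a_1=8, p_1 = 8*4 + 1 = 33, q_1 = 8*1 + 0 = 8.
Indeed p_0^2 - 17*q_0^2 = 16 - 17 = -1, not +1.
Check: 33^2 - 17*8^2 = 1089 - 1088 = 1, so (x, y) = (33, 8) solves the equation, and by the theorem it is the least positive solution.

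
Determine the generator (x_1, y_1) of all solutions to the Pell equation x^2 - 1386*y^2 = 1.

First expand sqrt(1386) as a continued fraction. With x_i = (sqrt(1386) + m_i)/d_i and (m_0, d_0) = (0, 1): a_0 = floor(sqrt(1386)) = 37, since 37^2 = 1369 <= 1386 < 1444 = 38^2.
Iterate m_{i+1} = d_i*a_i - m_i, d_{i+1} = (1386 - m_{i+1}^2)/d_i, a_{i+1} = floor((a_0 + m_{i+1})/d_{i+1}):
  m_1 = 1*37 - 0 = 37, d_1 = (1386 - 37^2)/1 = 17/1 = 17, a_1 = floor((37 + 37)/17) = 4.
  m_2 = 17*4 - 37 = 31, d_2 = (1386 - 31^2)/17 = 425/17 = 25, a_2 = floor((37 + 31)/25) = 2.
  m_3 = 25*2 - 31 = 19, d_3 = (1386 - 19^2)/25 = 1025/25 = 41, a_3 = floor((37 + 19)/41) = 1.
  m_4 = 41*1 - 19 = 22, d_4 = (1386 - 22^2)/41 = 902/41 = 22, a_4 = floor((37 + 22)/22) = 2.
  m_5 = 22*2 - 22 = 22, d_5 = (1386 - 22^2)/22 = 902/22 = 41, a_5 = floor((37 + 22)/41) = 1.
  m_6 = 41*1 - 22 = 19, d_6 = (1386 - 19^2)/41 = 1025/41 = 25, a_6 = floor((37 + 19)/25) = 2.
  m_7 = 25*2 - 19 = 31, d_7 = (1386 - 31^2)/25 = 425/25 = 17, a_7 = floor((37 + 31)/17) = 4.
  m_8 = 17*4 - 31 = 37, d_8 = (1386 - 37^2)/17 = 17/17 = 1, a_8 = floor((37 + 37)/1) = 74.
  m_9 = 1*74 - 37 = 37, d_9 = (1386 - 37^2)/1 = 17/1 = 17: (m_9, d_9) = (m_1, d_1) = (37, 17), so from here the quotients repeat a_1, ..., a_8; the period length is 8.
So sqrt(1386) = [37; (4, 2, 1, 2, 1, 2, 4, 74)] with period length k = 8.
k is even, so the fundamental solution of x^2 - 1386y^2 = 1 is (p_{k-1}, q_{k-1}) = (p_7, q_7); compute convergents through index 7.
Convergents (p_i = a_i*p_{i-1} + p_{i-2}, q_i = a_i*q_{i-1} + q_{i-2} with p_{-2}=0, p_{-1}=1, q_{-2}=1, q_{-1}=0):
  i=0: a_0=37, p_0 = 37*1 + 0 = 37, q_0 = 37*0 + 1 = 1.
  i=1: a_1=4, p_1 = 4*37 + 1 = 149, q_1 = 4*1 + 0 = 4.
  i=2: a_2=2, p_2 = 2*149 + 37 = 335, q_2 = 2*4 + 1 = 9.
  i=3: a_3=1, p_3 = 1*335 + 149 = 484, q_3 = 1*9 + 4 = 13.
  i=4: a_4=2, p_4 = 2*484 + 335 = 1303, q_4 = 2*13 + 9 = 35.
  i=5: a_5=1, p_5 = 1*1303 + 484 = 1787, q_5 = 1*35 + 13 = 48.
  i=6: a_6=2, p_6 = 2*1787 + 1303 = 4877, q_6 = 2*48 + 35 = 131.
  i=7: a_7=4, p_7 = 4*4877 + 1787 = 21295, q_7 = 4*131 + 48 = 572.
Check: 21295^2 - 1386*572^2 = 453477025 - 453477024 = 1, so (x, y) = (21295, 572) solves the equation, and by the theorem it is the least positive solution.

(x, y) = (21295, 572)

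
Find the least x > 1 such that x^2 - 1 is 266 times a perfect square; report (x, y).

First expand sqrt(266) as a continued fraction. With x_i = (sqrt(266) + m_i)/d_i and (m_0, d_0) = (0, 1): a_0 = floor(sqrt(266)) = 16, since 16^2 = 256 <= 266 < 289 = 17^2.
Iterate m_{i+1} = d_i*a_i - m_i, d_{i+1} = (266 - m_{i+1}^2)/d_i, a_{i+1} = floor((a_0 + m_{i+1})/d_{i+1}):
  m_1 = 1*16 - 0 = 16, d_1 = (266 - 16^2)/1 = 10/1 = 10, a_1 = floor((16 + 16)/10) = 3.
  m_2 = 10*3 - 16 = 14, d_2 = (266 - 14^2)/10 = 70/10 = 7, a_2 = floor((16 + 14)/7) = 4.
  m_3 = 7*4 - 14 = 14, d_3 = (266 - 14^2)/7 = 70/7 = 10, a_3 = floor((16 + 14)/10) = 3.
  m_4 = 10*3 - 14 = 16, d_4 = (266 - 16^2)/10 = 10/10 = 1, a_4 = floor((16 + 16)/1) = 32.
  m_5 = 1*32 - 16 = 16, d_5 = (266 - 16^2)/1 = 10/1 = 10: (m_5, d_5) = (m_1, d_1) = (16, 10), so from here the quotients repeat a_1, ..., a_4; the period length is 4.
So sqrt(266) = [16; (3, 4, 3, 32)] with period length k = 4.
k is even, so the fundamental solution of x^2 - 266y^2 = 1 is (p_{k-1}, q_{k-1}) = (p_3, q_3); compute convergents through index 3.
Convergents (p_i = a_i*p_{i-1} + p_{i-2}, q_i = a_i*q_{i-1} + q_{i-2} with p_{-2}=0, p_{-1}=1, q_{-2}=1, q_{-1}=0):
  i=0: a_0=16, p_0 = 16*1 + 0 = 16, q_0 = 16*0 + 1 = 1.
  i=1: a_1=3, p_1 = 3*16 + 1 = 49, q_1 = 3*1 + 0 = 3.
  i=2: a_2=4, p_2 = 4*49 + 16 = 212, q_2 = 4*3 + 1 = 13.
  i=3: a_3=3, p_3 = 3*212 + 49 = 685, q_3 = 3*13 + 3 = 42.
Check: 685^2 - 266*42^2 = 469225 - 469224 = 1, so (x, y) = (685, 42) solves the equation, and by the theorem it is the least positive solution.

(x, y) = (685, 42)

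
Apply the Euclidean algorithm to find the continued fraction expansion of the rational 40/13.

Run the Euclidean algorithm on 40 and 13; the successive quotients are the partial quotients a_0, a_1, ... (each step inverts the fractional part left over by the previous one):
  40 = 3*13 + 1, so a_0 = 3.
  13 = 13*1 + 0, so a_1 = 13.
The remainder reaches 0 after 2 divisions, so the expansion has 2 partial quotients, read off in order.

[3; 13]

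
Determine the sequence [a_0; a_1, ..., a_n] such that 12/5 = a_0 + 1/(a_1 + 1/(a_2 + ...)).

Run the Euclidean algorithm on 12 and 5; the successive quotients are the partial quotients a_0, a_1, ... (each step inverts the fractional part left over by the previous one):
  12 = 2*5 + 2, so a_0 = 2.
  5 = 2*2 + 1, so a_1 = 2.
  2 = 2*1 + 0, so a_2 = 2.
The remainder reaches 0 after 3 divisions, so the expansion has 3 partial quotients, read off in order.

[2; 2, 2]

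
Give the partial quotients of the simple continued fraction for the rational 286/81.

Run the Euclidean algorithm on 286 and 81; the successive quotients are the partial quotients a_0, a_1, ... (each step inverts the fractional part left over by the previous one):
  286 = 3*81 + 43, so a_0 = 3.
  81 = 1*43 + 38, so a_1 = 1.
  43 = 1*38 + 5, so a_2 = 1.
  38 = 7*5 + 3, so a_3 = 7.
  5 = 1*3 + 2, so a_4 = 1.
  3 = 1*2 + 1, so a_5 = 1.
  2 = 2*1 + 0, so a_6 = 2.
The remainder reaches 0 after 7 divisions, so the expansion has 7 partial quotients, read off in order.

[3; 1, 1, 7, 1, 1, 2]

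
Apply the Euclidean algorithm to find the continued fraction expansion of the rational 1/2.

[0; 2]

Run the Euclidean algorithm on 1 and 2; the successive quotients are the partial quotients a_0, a_1, ... (each step inverts the fractional part left over by the previous one):
  1 = 0*2 + 1, so a_0 = 0.
  2 = 2*1 + 0, so a_1 = 2.
The remainder reaches 0 after 2 divisions, so the expansion has 2 partial quotients, read off in order.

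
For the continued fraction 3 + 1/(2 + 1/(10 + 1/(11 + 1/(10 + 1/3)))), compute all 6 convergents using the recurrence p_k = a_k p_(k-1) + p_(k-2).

3/1, 7/2, 73/21, 810/233, 8173/2351, 25329/7286

Using the convergent recurrence p_i = a_i*p_{i-1} + p_{i-2}, q_i = a_i*q_{i-1} + q_{i-2} with p_{-2}=0, p_{-1}=1, q_{-2}=1, q_{-1}=0:
  i=0: a_0=3, p_0 = 3*1 + 0 = 3, q_0 = 3*0 + 1 = 1.
  i=1: a_1=2, p_1 = 2*3 + 1 = 7, q_1 = 2*1 + 0 = 2.
  i=2: a_2=10, p_2 = 10*7 + 3 = 73, q_2 = 10*2 + 1 = 21.
  i=3: a_3=11, p_3 = 11*73 + 7 = 810, q_3 = 11*21 + 2 = 233.
  i=4: a_4=10, p_4 = 10*810 + 73 = 8173, q_4 = 10*233 + 21 = 2351.
  i=5: a_5=3, p_5 = 3*8173 + 810 = 25329, q_5 = 3*2351 + 233 = 7286.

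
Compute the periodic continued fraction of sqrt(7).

[2; (1, 1, 1, 4)]

Write x_i = (sqrt(7) + m_i)/d_i with (m_0, d_0) = (0, 1). a_0 = floor(sqrt(7)) = 2, since 2^2 = 4 <= 7 < 9 = 3^2.
Iterate m_{i+1} = d_i*a_i - m_i, d_{i+1} = (7 - m_{i+1}^2)/d_i, a_{i+1} = floor((a_0 + m_{i+1})/d_{i+1}):
  m_1 = 1*2 - 0 = 2, d_1 = (7 - 2^2)/1 = 3/1 = 3, a_1 = floor((2 + 2)/3) = 1.
  m_2 = 3*1 - 2 = 1, d_2 = (7 - 1^2)/3 = 6/3 = 2, a_2 = floor((2 + 1)/2) = 1.
  m_3 = 2*1 - 1 = 1, d_3 = (7 - 1^2)/2 = 6/2 = 3, a_3 = floor((2 + 1)/3) = 1.
  m_4 = 3*1 - 1 = 2, d_4 = (7 - 2^2)/3 = 3/3 = 1, a_4 = floor((2 + 2)/1) = 4.
  m_5 = 1*4 - 2 = 2, d_5 = (7 - 2^2)/1 = 3/1 = 3: (m_5, d_5) = (m_1, d_1) = (2, 3), so from here the quotients repeat a_1, ..., a_4; the period length is 4.
Hence the expansion of sqrt(7) is a_0 = 2 followed by the repeating block 1, 1, 1, 4 (period 4).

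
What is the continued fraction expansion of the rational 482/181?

Run the Euclidean algorithm on 482 and 181; the successive quotients are the partial quotients a_0, a_1, ... (each step inverts the fractional part left over by the previous one):
  482 = 2*181 + 120, so a_0 = 2.
  181 = 1*120 + 61, so a_1 = 1.
  120 = 1*61 + 59, so a_2 = 1.
  61 = 1*59 + 2, so a_3 = 1.
  59 = 29*2 + 1, so a_4 = 29.
  2 = 2*1 + 0, so a_5 = 2.
The remainder reaches 0 after 6 divisions, so the expansion has 6 partial quotients, read off in order.

[2; 1, 1, 1, 29, 2]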